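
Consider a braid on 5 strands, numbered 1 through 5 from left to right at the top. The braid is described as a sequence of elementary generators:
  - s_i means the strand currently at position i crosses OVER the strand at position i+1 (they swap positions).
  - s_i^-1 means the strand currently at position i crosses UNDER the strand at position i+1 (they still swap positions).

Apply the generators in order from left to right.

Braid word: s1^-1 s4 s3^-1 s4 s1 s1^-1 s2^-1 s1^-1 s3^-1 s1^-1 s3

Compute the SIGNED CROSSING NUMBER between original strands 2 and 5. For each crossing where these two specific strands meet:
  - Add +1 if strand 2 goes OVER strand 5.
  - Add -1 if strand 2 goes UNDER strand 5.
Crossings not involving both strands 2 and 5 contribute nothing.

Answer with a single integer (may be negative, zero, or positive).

Gen 1: crossing 1x2. Both 2&5? no. Sum: 0
Gen 2: crossing 4x5. Both 2&5? no. Sum: 0
Gen 3: crossing 3x5. Both 2&5? no. Sum: 0
Gen 4: crossing 3x4. Both 2&5? no. Sum: 0
Gen 5: crossing 2x1. Both 2&5? no. Sum: 0
Gen 6: crossing 1x2. Both 2&5? no. Sum: 0
Gen 7: crossing 1x5. Both 2&5? no. Sum: 0
Gen 8: 2 under 5. Both 2&5? yes. Contrib: -1. Sum: -1
Gen 9: crossing 1x4. Both 2&5? no. Sum: -1
Gen 10: 5 under 2. Both 2&5? yes. Contrib: +1. Sum: 0
Gen 11: crossing 4x1. Both 2&5? no. Sum: 0

Answer: 0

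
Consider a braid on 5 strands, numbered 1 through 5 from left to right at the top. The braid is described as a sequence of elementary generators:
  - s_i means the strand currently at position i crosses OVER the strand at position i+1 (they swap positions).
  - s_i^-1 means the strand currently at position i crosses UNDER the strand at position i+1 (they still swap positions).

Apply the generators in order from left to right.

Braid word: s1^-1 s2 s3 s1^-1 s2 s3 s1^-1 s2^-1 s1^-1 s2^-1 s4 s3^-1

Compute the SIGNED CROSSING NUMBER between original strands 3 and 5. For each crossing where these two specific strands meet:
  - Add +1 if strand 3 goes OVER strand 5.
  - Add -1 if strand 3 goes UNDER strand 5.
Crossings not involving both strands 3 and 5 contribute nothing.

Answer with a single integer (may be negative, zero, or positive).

Gen 1: crossing 1x2. Both 3&5? no. Sum: 0
Gen 2: crossing 1x3. Both 3&5? no. Sum: 0
Gen 3: crossing 1x4. Both 3&5? no. Sum: 0
Gen 4: crossing 2x3. Both 3&5? no. Sum: 0
Gen 5: crossing 2x4. Both 3&5? no. Sum: 0
Gen 6: crossing 2x1. Both 3&5? no. Sum: 0
Gen 7: crossing 3x4. Both 3&5? no. Sum: 0
Gen 8: crossing 3x1. Both 3&5? no. Sum: 0
Gen 9: crossing 4x1. Both 3&5? no. Sum: 0
Gen 10: crossing 4x3. Both 3&5? no. Sum: 0
Gen 11: crossing 2x5. Both 3&5? no. Sum: 0
Gen 12: crossing 4x5. Both 3&5? no. Sum: 0

Answer: 0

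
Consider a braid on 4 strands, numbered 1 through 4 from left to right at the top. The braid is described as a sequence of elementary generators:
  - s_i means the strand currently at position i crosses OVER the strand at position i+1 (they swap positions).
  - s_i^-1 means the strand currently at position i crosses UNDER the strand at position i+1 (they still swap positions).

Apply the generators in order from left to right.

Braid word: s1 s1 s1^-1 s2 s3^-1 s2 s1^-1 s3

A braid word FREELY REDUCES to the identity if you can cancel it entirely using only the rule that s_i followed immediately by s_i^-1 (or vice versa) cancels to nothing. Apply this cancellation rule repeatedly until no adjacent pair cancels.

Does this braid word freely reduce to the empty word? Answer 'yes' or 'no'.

Gen 1 (s1): push. Stack: [s1]
Gen 2 (s1): push. Stack: [s1 s1]
Gen 3 (s1^-1): cancels prior s1. Stack: [s1]
Gen 4 (s2): push. Stack: [s1 s2]
Gen 5 (s3^-1): push. Stack: [s1 s2 s3^-1]
Gen 6 (s2): push. Stack: [s1 s2 s3^-1 s2]
Gen 7 (s1^-1): push. Stack: [s1 s2 s3^-1 s2 s1^-1]
Gen 8 (s3): push. Stack: [s1 s2 s3^-1 s2 s1^-1 s3]
Reduced word: s1 s2 s3^-1 s2 s1^-1 s3

Answer: no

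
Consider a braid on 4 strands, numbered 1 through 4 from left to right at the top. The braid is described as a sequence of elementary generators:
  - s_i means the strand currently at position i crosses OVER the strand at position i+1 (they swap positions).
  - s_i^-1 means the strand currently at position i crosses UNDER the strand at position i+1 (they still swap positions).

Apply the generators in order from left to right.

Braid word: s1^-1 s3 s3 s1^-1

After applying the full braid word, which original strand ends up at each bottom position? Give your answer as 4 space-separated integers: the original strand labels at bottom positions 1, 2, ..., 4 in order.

Answer: 1 2 3 4

Derivation:
Gen 1 (s1^-1): strand 1 crosses under strand 2. Perm now: [2 1 3 4]
Gen 2 (s3): strand 3 crosses over strand 4. Perm now: [2 1 4 3]
Gen 3 (s3): strand 4 crosses over strand 3. Perm now: [2 1 3 4]
Gen 4 (s1^-1): strand 2 crosses under strand 1. Perm now: [1 2 3 4]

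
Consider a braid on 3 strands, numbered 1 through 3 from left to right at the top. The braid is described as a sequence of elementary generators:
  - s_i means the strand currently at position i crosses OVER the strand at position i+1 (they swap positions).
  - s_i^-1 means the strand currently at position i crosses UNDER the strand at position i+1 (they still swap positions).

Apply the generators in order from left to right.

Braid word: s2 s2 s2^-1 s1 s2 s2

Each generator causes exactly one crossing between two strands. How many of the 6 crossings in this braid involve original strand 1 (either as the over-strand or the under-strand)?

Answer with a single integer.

Gen 1: crossing 2x3. Involves strand 1? no. Count so far: 0
Gen 2: crossing 3x2. Involves strand 1? no. Count so far: 0
Gen 3: crossing 2x3. Involves strand 1? no. Count so far: 0
Gen 4: crossing 1x3. Involves strand 1? yes. Count so far: 1
Gen 5: crossing 1x2. Involves strand 1? yes. Count so far: 2
Gen 6: crossing 2x1. Involves strand 1? yes. Count so far: 3

Answer: 3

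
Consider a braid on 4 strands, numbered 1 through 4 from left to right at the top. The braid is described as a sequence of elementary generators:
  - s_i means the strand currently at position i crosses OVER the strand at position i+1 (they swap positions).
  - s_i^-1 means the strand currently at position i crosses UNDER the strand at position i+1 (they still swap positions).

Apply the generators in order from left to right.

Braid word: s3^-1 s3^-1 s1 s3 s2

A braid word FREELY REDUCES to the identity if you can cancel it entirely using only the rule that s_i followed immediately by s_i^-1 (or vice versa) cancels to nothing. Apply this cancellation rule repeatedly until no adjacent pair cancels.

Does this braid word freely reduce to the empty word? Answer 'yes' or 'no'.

Answer: no

Derivation:
Gen 1 (s3^-1): push. Stack: [s3^-1]
Gen 2 (s3^-1): push. Stack: [s3^-1 s3^-1]
Gen 3 (s1): push. Stack: [s3^-1 s3^-1 s1]
Gen 4 (s3): push. Stack: [s3^-1 s3^-1 s1 s3]
Gen 5 (s2): push. Stack: [s3^-1 s3^-1 s1 s3 s2]
Reduced word: s3^-1 s3^-1 s1 s3 s2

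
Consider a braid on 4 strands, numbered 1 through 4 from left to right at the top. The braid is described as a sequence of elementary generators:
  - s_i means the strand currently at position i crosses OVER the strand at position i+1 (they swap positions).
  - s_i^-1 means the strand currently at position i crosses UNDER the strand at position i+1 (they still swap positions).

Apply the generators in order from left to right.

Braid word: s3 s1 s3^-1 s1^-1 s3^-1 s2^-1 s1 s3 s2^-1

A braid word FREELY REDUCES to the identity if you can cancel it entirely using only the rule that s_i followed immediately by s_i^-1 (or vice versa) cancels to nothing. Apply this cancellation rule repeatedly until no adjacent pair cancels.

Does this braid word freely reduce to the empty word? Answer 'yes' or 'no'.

Gen 1 (s3): push. Stack: [s3]
Gen 2 (s1): push. Stack: [s3 s1]
Gen 3 (s3^-1): push. Stack: [s3 s1 s3^-1]
Gen 4 (s1^-1): push. Stack: [s3 s1 s3^-1 s1^-1]
Gen 5 (s3^-1): push. Stack: [s3 s1 s3^-1 s1^-1 s3^-1]
Gen 6 (s2^-1): push. Stack: [s3 s1 s3^-1 s1^-1 s3^-1 s2^-1]
Gen 7 (s1): push. Stack: [s3 s1 s3^-1 s1^-1 s3^-1 s2^-1 s1]
Gen 8 (s3): push. Stack: [s3 s1 s3^-1 s1^-1 s3^-1 s2^-1 s1 s3]
Gen 9 (s2^-1): push. Stack: [s3 s1 s3^-1 s1^-1 s3^-1 s2^-1 s1 s3 s2^-1]
Reduced word: s3 s1 s3^-1 s1^-1 s3^-1 s2^-1 s1 s3 s2^-1

Answer: no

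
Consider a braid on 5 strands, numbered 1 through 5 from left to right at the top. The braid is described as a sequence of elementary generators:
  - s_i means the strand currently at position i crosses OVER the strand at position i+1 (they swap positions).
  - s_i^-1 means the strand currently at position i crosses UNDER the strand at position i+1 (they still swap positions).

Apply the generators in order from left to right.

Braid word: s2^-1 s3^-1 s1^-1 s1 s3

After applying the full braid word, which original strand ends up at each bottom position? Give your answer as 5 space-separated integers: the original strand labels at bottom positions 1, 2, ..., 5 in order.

Gen 1 (s2^-1): strand 2 crosses under strand 3. Perm now: [1 3 2 4 5]
Gen 2 (s3^-1): strand 2 crosses under strand 4. Perm now: [1 3 4 2 5]
Gen 3 (s1^-1): strand 1 crosses under strand 3. Perm now: [3 1 4 2 5]
Gen 4 (s1): strand 3 crosses over strand 1. Perm now: [1 3 4 2 5]
Gen 5 (s3): strand 4 crosses over strand 2. Perm now: [1 3 2 4 5]

Answer: 1 3 2 4 5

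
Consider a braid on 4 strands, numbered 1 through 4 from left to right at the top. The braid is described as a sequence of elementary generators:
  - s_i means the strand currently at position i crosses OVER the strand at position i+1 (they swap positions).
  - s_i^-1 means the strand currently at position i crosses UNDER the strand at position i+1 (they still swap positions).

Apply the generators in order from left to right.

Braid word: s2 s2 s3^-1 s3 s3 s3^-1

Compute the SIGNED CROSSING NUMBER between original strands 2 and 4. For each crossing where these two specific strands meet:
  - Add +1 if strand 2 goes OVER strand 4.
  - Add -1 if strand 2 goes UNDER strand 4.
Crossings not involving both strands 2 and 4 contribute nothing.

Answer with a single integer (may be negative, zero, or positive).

Answer: 0

Derivation:
Gen 1: crossing 2x3. Both 2&4? no. Sum: 0
Gen 2: crossing 3x2. Both 2&4? no. Sum: 0
Gen 3: crossing 3x4. Both 2&4? no. Sum: 0
Gen 4: crossing 4x3. Both 2&4? no. Sum: 0
Gen 5: crossing 3x4. Both 2&4? no. Sum: 0
Gen 6: crossing 4x3. Both 2&4? no. Sum: 0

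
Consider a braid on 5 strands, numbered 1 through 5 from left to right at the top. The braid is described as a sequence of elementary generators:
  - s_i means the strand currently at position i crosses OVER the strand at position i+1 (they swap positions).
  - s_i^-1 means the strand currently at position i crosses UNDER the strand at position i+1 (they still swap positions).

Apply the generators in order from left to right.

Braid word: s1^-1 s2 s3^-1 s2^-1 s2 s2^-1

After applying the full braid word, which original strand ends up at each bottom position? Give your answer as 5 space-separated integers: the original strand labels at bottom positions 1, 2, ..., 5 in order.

Gen 1 (s1^-1): strand 1 crosses under strand 2. Perm now: [2 1 3 4 5]
Gen 2 (s2): strand 1 crosses over strand 3. Perm now: [2 3 1 4 5]
Gen 3 (s3^-1): strand 1 crosses under strand 4. Perm now: [2 3 4 1 5]
Gen 4 (s2^-1): strand 3 crosses under strand 4. Perm now: [2 4 3 1 5]
Gen 5 (s2): strand 4 crosses over strand 3. Perm now: [2 3 4 1 5]
Gen 6 (s2^-1): strand 3 crosses under strand 4. Perm now: [2 4 3 1 5]

Answer: 2 4 3 1 5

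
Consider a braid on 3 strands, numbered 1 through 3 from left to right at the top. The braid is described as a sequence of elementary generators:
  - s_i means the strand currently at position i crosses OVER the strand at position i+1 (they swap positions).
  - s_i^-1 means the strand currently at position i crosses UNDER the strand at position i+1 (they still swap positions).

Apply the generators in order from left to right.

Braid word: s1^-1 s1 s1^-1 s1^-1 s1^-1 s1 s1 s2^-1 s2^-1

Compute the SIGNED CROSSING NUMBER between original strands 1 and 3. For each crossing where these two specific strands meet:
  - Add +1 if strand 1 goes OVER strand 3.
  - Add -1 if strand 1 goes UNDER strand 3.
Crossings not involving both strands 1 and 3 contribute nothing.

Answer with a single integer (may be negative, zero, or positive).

Gen 1: crossing 1x2. Both 1&3? no. Sum: 0
Gen 2: crossing 2x1. Both 1&3? no. Sum: 0
Gen 3: crossing 1x2. Both 1&3? no. Sum: 0
Gen 4: crossing 2x1. Both 1&3? no. Sum: 0
Gen 5: crossing 1x2. Both 1&3? no. Sum: 0
Gen 6: crossing 2x1. Both 1&3? no. Sum: 0
Gen 7: crossing 1x2. Both 1&3? no. Sum: 0
Gen 8: 1 under 3. Both 1&3? yes. Contrib: -1. Sum: -1
Gen 9: 3 under 1. Both 1&3? yes. Contrib: +1. Sum: 0

Answer: 0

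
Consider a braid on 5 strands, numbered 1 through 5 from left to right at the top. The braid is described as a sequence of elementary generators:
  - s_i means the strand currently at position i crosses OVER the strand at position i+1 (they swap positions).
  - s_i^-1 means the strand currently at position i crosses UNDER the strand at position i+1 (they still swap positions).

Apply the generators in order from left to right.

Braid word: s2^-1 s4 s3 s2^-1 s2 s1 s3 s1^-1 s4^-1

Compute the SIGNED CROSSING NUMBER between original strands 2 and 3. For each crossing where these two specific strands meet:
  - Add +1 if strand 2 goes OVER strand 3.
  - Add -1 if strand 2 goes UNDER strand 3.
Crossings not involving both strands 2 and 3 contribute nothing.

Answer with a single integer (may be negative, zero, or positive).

Gen 1: 2 under 3. Both 2&3? yes. Contrib: -1. Sum: -1
Gen 2: crossing 4x5. Both 2&3? no. Sum: -1
Gen 3: crossing 2x5. Both 2&3? no. Sum: -1
Gen 4: crossing 3x5. Both 2&3? no. Sum: -1
Gen 5: crossing 5x3. Both 2&3? no. Sum: -1
Gen 6: crossing 1x3. Both 2&3? no. Sum: -1
Gen 7: crossing 5x2. Both 2&3? no. Sum: -1
Gen 8: crossing 3x1. Both 2&3? no. Sum: -1
Gen 9: crossing 5x4. Both 2&3? no. Sum: -1

Answer: -1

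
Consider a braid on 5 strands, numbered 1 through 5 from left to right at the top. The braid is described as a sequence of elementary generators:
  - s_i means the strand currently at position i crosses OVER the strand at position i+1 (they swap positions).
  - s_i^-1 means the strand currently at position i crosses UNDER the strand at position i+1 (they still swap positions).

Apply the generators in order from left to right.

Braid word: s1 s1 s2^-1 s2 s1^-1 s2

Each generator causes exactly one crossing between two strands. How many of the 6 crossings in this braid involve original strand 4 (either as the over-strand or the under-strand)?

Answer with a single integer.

Answer: 0

Derivation:
Gen 1: crossing 1x2. Involves strand 4? no. Count so far: 0
Gen 2: crossing 2x1. Involves strand 4? no. Count so far: 0
Gen 3: crossing 2x3. Involves strand 4? no. Count so far: 0
Gen 4: crossing 3x2. Involves strand 4? no. Count so far: 0
Gen 5: crossing 1x2. Involves strand 4? no. Count so far: 0
Gen 6: crossing 1x3. Involves strand 4? no. Count so far: 0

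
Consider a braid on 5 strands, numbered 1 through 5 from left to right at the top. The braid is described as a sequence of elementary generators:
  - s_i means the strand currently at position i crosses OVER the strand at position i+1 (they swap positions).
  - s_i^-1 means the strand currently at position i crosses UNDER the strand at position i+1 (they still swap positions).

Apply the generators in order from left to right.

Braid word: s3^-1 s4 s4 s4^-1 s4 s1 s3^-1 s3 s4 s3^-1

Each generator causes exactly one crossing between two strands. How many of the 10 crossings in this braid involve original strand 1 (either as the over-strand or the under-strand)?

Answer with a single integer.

Answer: 1

Derivation:
Gen 1: crossing 3x4. Involves strand 1? no. Count so far: 0
Gen 2: crossing 3x5. Involves strand 1? no. Count so far: 0
Gen 3: crossing 5x3. Involves strand 1? no. Count so far: 0
Gen 4: crossing 3x5. Involves strand 1? no. Count so far: 0
Gen 5: crossing 5x3. Involves strand 1? no. Count so far: 0
Gen 6: crossing 1x2. Involves strand 1? yes. Count so far: 1
Gen 7: crossing 4x3. Involves strand 1? no. Count so far: 1
Gen 8: crossing 3x4. Involves strand 1? no. Count so far: 1
Gen 9: crossing 3x5. Involves strand 1? no. Count so far: 1
Gen 10: crossing 4x5. Involves strand 1? no. Count so far: 1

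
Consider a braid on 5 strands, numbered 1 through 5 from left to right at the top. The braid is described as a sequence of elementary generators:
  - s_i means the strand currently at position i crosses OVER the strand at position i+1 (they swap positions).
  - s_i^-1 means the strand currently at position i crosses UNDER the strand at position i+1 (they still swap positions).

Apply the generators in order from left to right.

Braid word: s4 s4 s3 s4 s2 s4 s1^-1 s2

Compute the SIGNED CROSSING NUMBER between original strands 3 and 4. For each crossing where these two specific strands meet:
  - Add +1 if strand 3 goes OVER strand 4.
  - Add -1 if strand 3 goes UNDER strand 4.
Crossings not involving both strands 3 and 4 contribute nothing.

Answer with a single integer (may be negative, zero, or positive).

Answer: 1

Derivation:
Gen 1: crossing 4x5. Both 3&4? no. Sum: 0
Gen 2: crossing 5x4. Both 3&4? no. Sum: 0
Gen 3: 3 over 4. Both 3&4? yes. Contrib: +1. Sum: 1
Gen 4: crossing 3x5. Both 3&4? no. Sum: 1
Gen 5: crossing 2x4. Both 3&4? no. Sum: 1
Gen 6: crossing 5x3. Both 3&4? no. Sum: 1
Gen 7: crossing 1x4. Both 3&4? no. Sum: 1
Gen 8: crossing 1x2. Both 3&4? no. Sum: 1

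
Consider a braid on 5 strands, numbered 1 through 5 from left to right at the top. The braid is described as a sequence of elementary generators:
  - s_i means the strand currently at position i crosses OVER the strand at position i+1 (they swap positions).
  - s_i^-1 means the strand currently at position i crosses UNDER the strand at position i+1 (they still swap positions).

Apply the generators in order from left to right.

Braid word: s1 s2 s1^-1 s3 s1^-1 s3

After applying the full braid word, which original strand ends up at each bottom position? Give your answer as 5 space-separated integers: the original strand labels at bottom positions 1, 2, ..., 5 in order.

Answer: 2 3 1 4 5

Derivation:
Gen 1 (s1): strand 1 crosses over strand 2. Perm now: [2 1 3 4 5]
Gen 2 (s2): strand 1 crosses over strand 3. Perm now: [2 3 1 4 5]
Gen 3 (s1^-1): strand 2 crosses under strand 3. Perm now: [3 2 1 4 5]
Gen 4 (s3): strand 1 crosses over strand 4. Perm now: [3 2 4 1 5]
Gen 5 (s1^-1): strand 3 crosses under strand 2. Perm now: [2 3 4 1 5]
Gen 6 (s3): strand 4 crosses over strand 1. Perm now: [2 3 1 4 5]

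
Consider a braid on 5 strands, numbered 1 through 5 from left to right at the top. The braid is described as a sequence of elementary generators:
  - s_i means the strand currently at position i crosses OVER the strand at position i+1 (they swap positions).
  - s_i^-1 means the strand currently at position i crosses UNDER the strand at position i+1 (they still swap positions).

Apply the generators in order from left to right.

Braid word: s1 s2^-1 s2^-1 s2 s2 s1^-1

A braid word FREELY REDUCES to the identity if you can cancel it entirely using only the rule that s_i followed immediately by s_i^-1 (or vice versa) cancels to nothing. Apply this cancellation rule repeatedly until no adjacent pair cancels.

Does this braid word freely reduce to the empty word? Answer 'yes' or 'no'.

Answer: yes

Derivation:
Gen 1 (s1): push. Stack: [s1]
Gen 2 (s2^-1): push. Stack: [s1 s2^-1]
Gen 3 (s2^-1): push. Stack: [s1 s2^-1 s2^-1]
Gen 4 (s2): cancels prior s2^-1. Stack: [s1 s2^-1]
Gen 5 (s2): cancels prior s2^-1. Stack: [s1]
Gen 6 (s1^-1): cancels prior s1. Stack: []
Reduced word: (empty)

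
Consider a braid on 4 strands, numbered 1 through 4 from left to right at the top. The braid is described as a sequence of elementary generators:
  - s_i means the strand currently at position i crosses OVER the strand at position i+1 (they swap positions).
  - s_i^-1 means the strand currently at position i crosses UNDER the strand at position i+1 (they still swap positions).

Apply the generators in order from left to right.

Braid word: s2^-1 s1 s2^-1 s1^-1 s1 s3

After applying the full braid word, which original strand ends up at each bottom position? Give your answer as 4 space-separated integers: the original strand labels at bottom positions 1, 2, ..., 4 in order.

Gen 1 (s2^-1): strand 2 crosses under strand 3. Perm now: [1 3 2 4]
Gen 2 (s1): strand 1 crosses over strand 3. Perm now: [3 1 2 4]
Gen 3 (s2^-1): strand 1 crosses under strand 2. Perm now: [3 2 1 4]
Gen 4 (s1^-1): strand 3 crosses under strand 2. Perm now: [2 3 1 4]
Gen 5 (s1): strand 2 crosses over strand 3. Perm now: [3 2 1 4]
Gen 6 (s3): strand 1 crosses over strand 4. Perm now: [3 2 4 1]

Answer: 3 2 4 1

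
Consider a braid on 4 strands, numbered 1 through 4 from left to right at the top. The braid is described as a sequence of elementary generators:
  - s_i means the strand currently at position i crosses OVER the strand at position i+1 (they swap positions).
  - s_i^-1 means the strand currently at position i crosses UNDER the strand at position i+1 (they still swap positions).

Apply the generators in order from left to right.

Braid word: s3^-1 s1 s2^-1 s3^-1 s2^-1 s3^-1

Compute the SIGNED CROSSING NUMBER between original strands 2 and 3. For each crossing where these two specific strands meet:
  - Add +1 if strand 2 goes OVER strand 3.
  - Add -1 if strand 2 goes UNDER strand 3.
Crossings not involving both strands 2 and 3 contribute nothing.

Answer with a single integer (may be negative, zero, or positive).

Gen 1: crossing 3x4. Both 2&3? no. Sum: 0
Gen 2: crossing 1x2. Both 2&3? no. Sum: 0
Gen 3: crossing 1x4. Both 2&3? no. Sum: 0
Gen 4: crossing 1x3. Both 2&3? no. Sum: 0
Gen 5: crossing 4x3. Both 2&3? no. Sum: 0
Gen 6: crossing 4x1. Both 2&3? no. Sum: 0

Answer: 0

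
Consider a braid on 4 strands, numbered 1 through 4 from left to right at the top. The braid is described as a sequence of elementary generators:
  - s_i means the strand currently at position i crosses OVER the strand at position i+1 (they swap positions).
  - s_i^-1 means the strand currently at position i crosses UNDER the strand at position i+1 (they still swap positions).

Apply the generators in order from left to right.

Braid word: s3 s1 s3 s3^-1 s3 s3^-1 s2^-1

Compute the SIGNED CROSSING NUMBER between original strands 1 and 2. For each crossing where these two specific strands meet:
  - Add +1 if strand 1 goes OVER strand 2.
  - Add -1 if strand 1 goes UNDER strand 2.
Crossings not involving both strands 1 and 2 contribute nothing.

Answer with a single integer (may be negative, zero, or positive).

Answer: 1

Derivation:
Gen 1: crossing 3x4. Both 1&2? no. Sum: 0
Gen 2: 1 over 2. Both 1&2? yes. Contrib: +1. Sum: 1
Gen 3: crossing 4x3. Both 1&2? no. Sum: 1
Gen 4: crossing 3x4. Both 1&2? no. Sum: 1
Gen 5: crossing 4x3. Both 1&2? no. Sum: 1
Gen 6: crossing 3x4. Both 1&2? no. Sum: 1
Gen 7: crossing 1x4. Both 1&2? no. Sum: 1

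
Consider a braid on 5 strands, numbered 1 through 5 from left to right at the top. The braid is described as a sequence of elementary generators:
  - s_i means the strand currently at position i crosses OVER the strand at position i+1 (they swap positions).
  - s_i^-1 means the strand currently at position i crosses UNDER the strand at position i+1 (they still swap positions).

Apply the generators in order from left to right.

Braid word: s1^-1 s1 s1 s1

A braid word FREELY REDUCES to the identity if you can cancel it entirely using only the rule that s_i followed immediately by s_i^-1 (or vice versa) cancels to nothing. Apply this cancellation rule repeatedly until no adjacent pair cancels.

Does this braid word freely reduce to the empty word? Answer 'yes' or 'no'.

Gen 1 (s1^-1): push. Stack: [s1^-1]
Gen 2 (s1): cancels prior s1^-1. Stack: []
Gen 3 (s1): push. Stack: [s1]
Gen 4 (s1): push. Stack: [s1 s1]
Reduced word: s1 s1

Answer: no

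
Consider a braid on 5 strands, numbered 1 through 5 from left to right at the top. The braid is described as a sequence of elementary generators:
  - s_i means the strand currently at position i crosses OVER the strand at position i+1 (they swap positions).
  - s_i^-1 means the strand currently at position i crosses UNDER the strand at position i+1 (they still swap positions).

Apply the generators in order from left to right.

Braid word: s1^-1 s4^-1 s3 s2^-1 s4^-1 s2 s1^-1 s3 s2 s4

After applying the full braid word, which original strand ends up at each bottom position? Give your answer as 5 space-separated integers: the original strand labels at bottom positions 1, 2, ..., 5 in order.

Gen 1 (s1^-1): strand 1 crosses under strand 2. Perm now: [2 1 3 4 5]
Gen 2 (s4^-1): strand 4 crosses under strand 5. Perm now: [2 1 3 5 4]
Gen 3 (s3): strand 3 crosses over strand 5. Perm now: [2 1 5 3 4]
Gen 4 (s2^-1): strand 1 crosses under strand 5. Perm now: [2 5 1 3 4]
Gen 5 (s4^-1): strand 3 crosses under strand 4. Perm now: [2 5 1 4 3]
Gen 6 (s2): strand 5 crosses over strand 1. Perm now: [2 1 5 4 3]
Gen 7 (s1^-1): strand 2 crosses under strand 1. Perm now: [1 2 5 4 3]
Gen 8 (s3): strand 5 crosses over strand 4. Perm now: [1 2 4 5 3]
Gen 9 (s2): strand 2 crosses over strand 4. Perm now: [1 4 2 5 3]
Gen 10 (s4): strand 5 crosses over strand 3. Perm now: [1 4 2 3 5]

Answer: 1 4 2 3 5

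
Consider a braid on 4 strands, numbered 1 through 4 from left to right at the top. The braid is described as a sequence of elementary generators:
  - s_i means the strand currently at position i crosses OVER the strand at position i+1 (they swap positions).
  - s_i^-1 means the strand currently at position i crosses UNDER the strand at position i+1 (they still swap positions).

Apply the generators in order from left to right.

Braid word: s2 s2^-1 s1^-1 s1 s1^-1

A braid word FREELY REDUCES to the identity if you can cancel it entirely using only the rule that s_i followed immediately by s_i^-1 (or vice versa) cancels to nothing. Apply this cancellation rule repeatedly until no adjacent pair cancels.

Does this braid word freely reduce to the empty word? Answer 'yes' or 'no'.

Answer: no

Derivation:
Gen 1 (s2): push. Stack: [s2]
Gen 2 (s2^-1): cancels prior s2. Stack: []
Gen 3 (s1^-1): push. Stack: [s1^-1]
Gen 4 (s1): cancels prior s1^-1. Stack: []
Gen 5 (s1^-1): push. Stack: [s1^-1]
Reduced word: s1^-1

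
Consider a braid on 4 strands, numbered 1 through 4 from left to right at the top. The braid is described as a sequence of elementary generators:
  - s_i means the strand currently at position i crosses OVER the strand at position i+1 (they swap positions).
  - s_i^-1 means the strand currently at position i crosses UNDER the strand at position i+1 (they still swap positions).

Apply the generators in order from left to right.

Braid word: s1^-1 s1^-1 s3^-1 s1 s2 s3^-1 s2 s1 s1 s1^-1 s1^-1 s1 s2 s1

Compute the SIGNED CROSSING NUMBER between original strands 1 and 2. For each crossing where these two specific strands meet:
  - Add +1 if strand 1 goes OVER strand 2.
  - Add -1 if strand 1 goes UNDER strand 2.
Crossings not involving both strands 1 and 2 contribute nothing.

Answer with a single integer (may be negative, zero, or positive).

Answer: 1

Derivation:
Gen 1: 1 under 2. Both 1&2? yes. Contrib: -1. Sum: -1
Gen 2: 2 under 1. Both 1&2? yes. Contrib: +1. Sum: 0
Gen 3: crossing 3x4. Both 1&2? no. Sum: 0
Gen 4: 1 over 2. Both 1&2? yes. Contrib: +1. Sum: 1
Gen 5: crossing 1x4. Both 1&2? no. Sum: 1
Gen 6: crossing 1x3. Both 1&2? no. Sum: 1
Gen 7: crossing 4x3. Both 1&2? no. Sum: 1
Gen 8: crossing 2x3. Both 1&2? no. Sum: 1
Gen 9: crossing 3x2. Both 1&2? no. Sum: 1
Gen 10: crossing 2x3. Both 1&2? no. Sum: 1
Gen 11: crossing 3x2. Both 1&2? no. Sum: 1
Gen 12: crossing 2x3. Both 1&2? no. Sum: 1
Gen 13: crossing 2x4. Both 1&2? no. Sum: 1
Gen 14: crossing 3x4. Both 1&2? no. Sum: 1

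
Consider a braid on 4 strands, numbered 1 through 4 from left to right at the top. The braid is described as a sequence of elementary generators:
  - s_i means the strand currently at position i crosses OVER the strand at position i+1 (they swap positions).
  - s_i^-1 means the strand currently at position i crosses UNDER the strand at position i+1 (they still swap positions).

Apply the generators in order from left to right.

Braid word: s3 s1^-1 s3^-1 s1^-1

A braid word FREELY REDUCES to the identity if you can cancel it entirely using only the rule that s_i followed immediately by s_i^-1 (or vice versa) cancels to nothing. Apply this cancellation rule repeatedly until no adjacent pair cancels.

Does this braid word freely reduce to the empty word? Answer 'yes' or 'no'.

Answer: no

Derivation:
Gen 1 (s3): push. Stack: [s3]
Gen 2 (s1^-1): push. Stack: [s3 s1^-1]
Gen 3 (s3^-1): push. Stack: [s3 s1^-1 s3^-1]
Gen 4 (s1^-1): push. Stack: [s3 s1^-1 s3^-1 s1^-1]
Reduced word: s3 s1^-1 s3^-1 s1^-1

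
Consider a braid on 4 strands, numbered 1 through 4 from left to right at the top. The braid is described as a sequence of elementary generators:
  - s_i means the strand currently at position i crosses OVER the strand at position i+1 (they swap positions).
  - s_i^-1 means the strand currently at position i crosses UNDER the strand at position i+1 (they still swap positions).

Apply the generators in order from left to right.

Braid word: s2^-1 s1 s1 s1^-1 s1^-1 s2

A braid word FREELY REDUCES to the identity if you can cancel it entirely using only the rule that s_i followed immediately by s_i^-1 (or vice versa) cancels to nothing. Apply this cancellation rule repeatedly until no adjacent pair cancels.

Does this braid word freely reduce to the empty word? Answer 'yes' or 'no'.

Gen 1 (s2^-1): push. Stack: [s2^-1]
Gen 2 (s1): push. Stack: [s2^-1 s1]
Gen 3 (s1): push. Stack: [s2^-1 s1 s1]
Gen 4 (s1^-1): cancels prior s1. Stack: [s2^-1 s1]
Gen 5 (s1^-1): cancels prior s1. Stack: [s2^-1]
Gen 6 (s2): cancels prior s2^-1. Stack: []
Reduced word: (empty)

Answer: yes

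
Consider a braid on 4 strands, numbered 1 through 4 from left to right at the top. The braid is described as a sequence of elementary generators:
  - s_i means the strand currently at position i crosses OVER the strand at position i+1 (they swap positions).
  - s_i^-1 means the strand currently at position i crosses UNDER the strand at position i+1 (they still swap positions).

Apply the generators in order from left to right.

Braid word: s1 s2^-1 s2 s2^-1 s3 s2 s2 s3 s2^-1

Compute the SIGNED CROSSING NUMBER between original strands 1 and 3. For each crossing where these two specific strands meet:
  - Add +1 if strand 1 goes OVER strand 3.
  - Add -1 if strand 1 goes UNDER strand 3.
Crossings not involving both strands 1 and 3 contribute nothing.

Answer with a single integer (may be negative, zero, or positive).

Gen 1: crossing 1x2. Both 1&3? no. Sum: 0
Gen 2: 1 under 3. Both 1&3? yes. Contrib: -1. Sum: -1
Gen 3: 3 over 1. Both 1&3? yes. Contrib: -1. Sum: -2
Gen 4: 1 under 3. Both 1&3? yes. Contrib: -1. Sum: -3
Gen 5: crossing 1x4. Both 1&3? no. Sum: -3
Gen 6: crossing 3x4. Both 1&3? no. Sum: -3
Gen 7: crossing 4x3. Both 1&3? no. Sum: -3
Gen 8: crossing 4x1. Both 1&3? no. Sum: -3
Gen 9: 3 under 1. Both 1&3? yes. Contrib: +1. Sum: -2

Answer: -2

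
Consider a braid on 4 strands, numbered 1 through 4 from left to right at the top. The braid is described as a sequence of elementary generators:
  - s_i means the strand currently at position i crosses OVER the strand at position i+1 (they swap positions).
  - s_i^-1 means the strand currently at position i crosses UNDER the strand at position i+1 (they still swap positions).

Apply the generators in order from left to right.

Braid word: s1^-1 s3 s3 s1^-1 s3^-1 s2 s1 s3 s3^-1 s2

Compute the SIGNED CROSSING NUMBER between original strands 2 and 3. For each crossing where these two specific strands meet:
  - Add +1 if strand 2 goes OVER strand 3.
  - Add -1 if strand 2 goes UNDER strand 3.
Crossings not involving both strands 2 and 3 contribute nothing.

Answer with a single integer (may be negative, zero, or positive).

Answer: 2

Derivation:
Gen 1: crossing 1x2. Both 2&3? no. Sum: 0
Gen 2: crossing 3x4. Both 2&3? no. Sum: 0
Gen 3: crossing 4x3. Both 2&3? no. Sum: 0
Gen 4: crossing 2x1. Both 2&3? no. Sum: 0
Gen 5: crossing 3x4. Both 2&3? no. Sum: 0
Gen 6: crossing 2x4. Both 2&3? no. Sum: 0
Gen 7: crossing 1x4. Both 2&3? no. Sum: 0
Gen 8: 2 over 3. Both 2&3? yes. Contrib: +1. Sum: 1
Gen 9: 3 under 2. Both 2&3? yes. Contrib: +1. Sum: 2
Gen 10: crossing 1x2. Both 2&3? no. Sum: 2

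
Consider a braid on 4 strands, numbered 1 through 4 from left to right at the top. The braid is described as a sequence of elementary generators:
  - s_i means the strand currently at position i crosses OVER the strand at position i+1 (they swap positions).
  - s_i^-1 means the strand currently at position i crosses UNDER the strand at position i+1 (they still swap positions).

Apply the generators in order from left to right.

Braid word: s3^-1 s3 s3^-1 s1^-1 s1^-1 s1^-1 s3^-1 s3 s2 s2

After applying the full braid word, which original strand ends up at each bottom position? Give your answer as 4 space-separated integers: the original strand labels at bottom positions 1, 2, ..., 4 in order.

Gen 1 (s3^-1): strand 3 crosses under strand 4. Perm now: [1 2 4 3]
Gen 2 (s3): strand 4 crosses over strand 3. Perm now: [1 2 3 4]
Gen 3 (s3^-1): strand 3 crosses under strand 4. Perm now: [1 2 4 3]
Gen 4 (s1^-1): strand 1 crosses under strand 2. Perm now: [2 1 4 3]
Gen 5 (s1^-1): strand 2 crosses under strand 1. Perm now: [1 2 4 3]
Gen 6 (s1^-1): strand 1 crosses under strand 2. Perm now: [2 1 4 3]
Gen 7 (s3^-1): strand 4 crosses under strand 3. Perm now: [2 1 3 4]
Gen 8 (s3): strand 3 crosses over strand 4. Perm now: [2 1 4 3]
Gen 9 (s2): strand 1 crosses over strand 4. Perm now: [2 4 1 3]
Gen 10 (s2): strand 4 crosses over strand 1. Perm now: [2 1 4 3]

Answer: 2 1 4 3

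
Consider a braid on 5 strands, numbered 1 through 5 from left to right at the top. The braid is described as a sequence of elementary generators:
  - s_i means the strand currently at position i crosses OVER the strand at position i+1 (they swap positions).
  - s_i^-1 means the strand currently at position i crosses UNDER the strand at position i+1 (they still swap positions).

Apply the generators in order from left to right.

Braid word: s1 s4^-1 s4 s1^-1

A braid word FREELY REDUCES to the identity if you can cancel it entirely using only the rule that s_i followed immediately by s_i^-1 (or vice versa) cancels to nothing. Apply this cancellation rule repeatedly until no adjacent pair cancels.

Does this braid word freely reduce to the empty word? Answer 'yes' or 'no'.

Answer: yes

Derivation:
Gen 1 (s1): push. Stack: [s1]
Gen 2 (s4^-1): push. Stack: [s1 s4^-1]
Gen 3 (s4): cancels prior s4^-1. Stack: [s1]
Gen 4 (s1^-1): cancels prior s1. Stack: []
Reduced word: (empty)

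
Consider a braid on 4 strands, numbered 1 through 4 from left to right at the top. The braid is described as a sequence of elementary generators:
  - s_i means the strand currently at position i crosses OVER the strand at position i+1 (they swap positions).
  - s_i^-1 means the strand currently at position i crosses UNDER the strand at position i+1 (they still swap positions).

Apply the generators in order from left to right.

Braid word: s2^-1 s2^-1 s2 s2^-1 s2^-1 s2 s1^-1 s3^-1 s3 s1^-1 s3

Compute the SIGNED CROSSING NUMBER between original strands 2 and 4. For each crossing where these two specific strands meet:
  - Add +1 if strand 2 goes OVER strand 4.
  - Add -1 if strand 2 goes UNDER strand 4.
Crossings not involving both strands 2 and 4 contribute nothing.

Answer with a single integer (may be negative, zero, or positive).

Answer: 0

Derivation:
Gen 1: crossing 2x3. Both 2&4? no. Sum: 0
Gen 2: crossing 3x2. Both 2&4? no. Sum: 0
Gen 3: crossing 2x3. Both 2&4? no. Sum: 0
Gen 4: crossing 3x2. Both 2&4? no. Sum: 0
Gen 5: crossing 2x3. Both 2&4? no. Sum: 0
Gen 6: crossing 3x2. Both 2&4? no. Sum: 0
Gen 7: crossing 1x2. Both 2&4? no. Sum: 0
Gen 8: crossing 3x4. Both 2&4? no. Sum: 0
Gen 9: crossing 4x3. Both 2&4? no. Sum: 0
Gen 10: crossing 2x1. Both 2&4? no. Sum: 0
Gen 11: crossing 3x4. Both 2&4? no. Sum: 0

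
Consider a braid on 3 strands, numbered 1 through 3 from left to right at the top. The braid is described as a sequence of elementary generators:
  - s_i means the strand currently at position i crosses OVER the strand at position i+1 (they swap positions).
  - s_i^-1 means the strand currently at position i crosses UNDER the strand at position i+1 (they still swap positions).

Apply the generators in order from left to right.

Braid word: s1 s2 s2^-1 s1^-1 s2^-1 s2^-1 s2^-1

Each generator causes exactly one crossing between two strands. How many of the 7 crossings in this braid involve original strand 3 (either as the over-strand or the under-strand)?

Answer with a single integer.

Answer: 5

Derivation:
Gen 1: crossing 1x2. Involves strand 3? no. Count so far: 0
Gen 2: crossing 1x3. Involves strand 3? yes. Count so far: 1
Gen 3: crossing 3x1. Involves strand 3? yes. Count so far: 2
Gen 4: crossing 2x1. Involves strand 3? no. Count so far: 2
Gen 5: crossing 2x3. Involves strand 3? yes. Count so far: 3
Gen 6: crossing 3x2. Involves strand 3? yes. Count so far: 4
Gen 7: crossing 2x3. Involves strand 3? yes. Count so far: 5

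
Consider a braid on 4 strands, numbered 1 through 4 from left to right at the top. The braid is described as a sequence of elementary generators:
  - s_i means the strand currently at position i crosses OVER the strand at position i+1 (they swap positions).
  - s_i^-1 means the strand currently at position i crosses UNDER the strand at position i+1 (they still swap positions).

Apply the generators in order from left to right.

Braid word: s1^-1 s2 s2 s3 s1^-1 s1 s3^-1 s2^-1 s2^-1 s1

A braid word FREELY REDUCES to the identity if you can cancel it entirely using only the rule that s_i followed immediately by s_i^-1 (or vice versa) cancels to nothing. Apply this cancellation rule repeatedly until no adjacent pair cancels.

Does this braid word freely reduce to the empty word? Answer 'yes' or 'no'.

Gen 1 (s1^-1): push. Stack: [s1^-1]
Gen 2 (s2): push. Stack: [s1^-1 s2]
Gen 3 (s2): push. Stack: [s1^-1 s2 s2]
Gen 4 (s3): push. Stack: [s1^-1 s2 s2 s3]
Gen 5 (s1^-1): push. Stack: [s1^-1 s2 s2 s3 s1^-1]
Gen 6 (s1): cancels prior s1^-1. Stack: [s1^-1 s2 s2 s3]
Gen 7 (s3^-1): cancels prior s3. Stack: [s1^-1 s2 s2]
Gen 8 (s2^-1): cancels prior s2. Stack: [s1^-1 s2]
Gen 9 (s2^-1): cancels prior s2. Stack: [s1^-1]
Gen 10 (s1): cancels prior s1^-1. Stack: []
Reduced word: (empty)

Answer: yes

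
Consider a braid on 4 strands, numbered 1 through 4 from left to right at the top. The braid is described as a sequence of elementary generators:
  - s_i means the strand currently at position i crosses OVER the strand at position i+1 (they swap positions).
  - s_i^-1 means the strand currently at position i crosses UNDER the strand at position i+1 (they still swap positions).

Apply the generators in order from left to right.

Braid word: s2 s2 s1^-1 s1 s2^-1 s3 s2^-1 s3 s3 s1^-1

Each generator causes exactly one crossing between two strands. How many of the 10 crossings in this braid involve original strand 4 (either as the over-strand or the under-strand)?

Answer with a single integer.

Gen 1: crossing 2x3. Involves strand 4? no. Count so far: 0
Gen 2: crossing 3x2. Involves strand 4? no. Count so far: 0
Gen 3: crossing 1x2. Involves strand 4? no. Count so far: 0
Gen 4: crossing 2x1. Involves strand 4? no. Count so far: 0
Gen 5: crossing 2x3. Involves strand 4? no. Count so far: 0
Gen 6: crossing 2x4. Involves strand 4? yes. Count so far: 1
Gen 7: crossing 3x4. Involves strand 4? yes. Count so far: 2
Gen 8: crossing 3x2. Involves strand 4? no. Count so far: 2
Gen 9: crossing 2x3. Involves strand 4? no. Count so far: 2
Gen 10: crossing 1x4. Involves strand 4? yes. Count so far: 3

Answer: 3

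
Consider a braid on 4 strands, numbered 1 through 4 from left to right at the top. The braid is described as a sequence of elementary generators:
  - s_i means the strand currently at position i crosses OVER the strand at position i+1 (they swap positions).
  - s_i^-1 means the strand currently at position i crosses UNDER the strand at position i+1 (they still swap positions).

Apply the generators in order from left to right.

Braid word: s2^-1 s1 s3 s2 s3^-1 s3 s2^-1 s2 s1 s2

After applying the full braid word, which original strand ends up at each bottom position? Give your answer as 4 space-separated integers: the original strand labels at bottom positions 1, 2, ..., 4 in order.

Answer: 4 1 3 2

Derivation:
Gen 1 (s2^-1): strand 2 crosses under strand 3. Perm now: [1 3 2 4]
Gen 2 (s1): strand 1 crosses over strand 3. Perm now: [3 1 2 4]
Gen 3 (s3): strand 2 crosses over strand 4. Perm now: [3 1 4 2]
Gen 4 (s2): strand 1 crosses over strand 4. Perm now: [3 4 1 2]
Gen 5 (s3^-1): strand 1 crosses under strand 2. Perm now: [3 4 2 1]
Gen 6 (s3): strand 2 crosses over strand 1. Perm now: [3 4 1 2]
Gen 7 (s2^-1): strand 4 crosses under strand 1. Perm now: [3 1 4 2]
Gen 8 (s2): strand 1 crosses over strand 4. Perm now: [3 4 1 2]
Gen 9 (s1): strand 3 crosses over strand 4. Perm now: [4 3 1 2]
Gen 10 (s2): strand 3 crosses over strand 1. Perm now: [4 1 3 2]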